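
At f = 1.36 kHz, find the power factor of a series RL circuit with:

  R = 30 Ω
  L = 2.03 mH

Step 1 — Angular frequency: ω = 2π·f = 2π·1360 = 8545 rad/s.
Step 2 — Component impedances:
  R: Z = R = 30 Ω
  L: Z = jωL = j·8545·0.00203 = 0 + j17.35 Ω
Step 3 — Series combination: Z_total = R + L = 30 + j17.35 Ω = 34.65∠30.0° Ω.
Step 4 — Power factor: PF = cos(φ) = Re(Z)/|Z| = 30/34.654 = 0.8657.
Step 5 — Type: Im(Z) = 17.35 ⇒ lagging (phase φ = 30.0°).

PF = 0.8657 (lagging, φ = 30.0°)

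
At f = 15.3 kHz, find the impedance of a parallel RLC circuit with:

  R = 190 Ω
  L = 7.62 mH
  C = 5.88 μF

Step 1 — Angular frequency: ω = 2π·f = 2π·1.53e+04 = 9.613e+04 rad/s.
Step 2 — Component impedances:
  R: Z = R = 190 Ω
  L: Z = jωL = j·9.613e+04·0.00762 = 0 + j732.5 Ω
  C: Z = 1/(jωC) = -j/(ω·C) = 0 - j1.769 Ω
Step 3 — Parallel combination: 1/Z_total = 1/R + 1/L + 1/C; Z_total = 0.01655 - j1.773 Ω = 1.773∠-89.5° Ω.

Z = 0.01655 - j1.773 Ω = 1.773∠-89.5° Ω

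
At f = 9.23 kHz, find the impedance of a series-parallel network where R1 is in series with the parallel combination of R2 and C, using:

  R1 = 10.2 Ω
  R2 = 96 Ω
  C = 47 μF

Step 1 — Angular frequency: ω = 2π·f = 2π·9230 = 5.799e+04 rad/s.
Step 2 — Component impedances:
  R1: Z = R = 10.2 Ω
  R2: Z = R = 96 Ω
  C: Z = 1/(jωC) = -j/(ω·C) = 0 - j0.3669 Ω
Step 3 — Parallel branch: R2 || C = 1/(1/R2 + 1/C) = 0.001402 - j0.3669 Ω.
Step 4 — Series with R1: Z_total = R1 + (R2 || C) = 10.2 - j0.3669 Ω = 10.21∠-2.1° Ω.

Z = 10.2 - j0.3669 Ω = 10.21∠-2.1° Ω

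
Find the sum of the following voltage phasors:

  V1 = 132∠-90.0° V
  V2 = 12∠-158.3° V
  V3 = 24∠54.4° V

Step 1 — Convert each phasor to rectangular form:
  V1 = 132·(cos(-90.0°) + j·sin(-90.0°)) = 0 - j132 V
  V2 = 12·(cos(-158.3°) + j·sin(-158.3°)) = -11.15 - j4.437 V
  V3 = 24·(cos(54.4°) + j·sin(54.4°)) = 13.97 + j19.51 V
Step 2 — Sum components: V_total = 2.821 - j116.9 V.
Step 3 — Convert to polar: |V_total| = 117 V, ∠V_total = -88.6°.

V_total = 117∠-88.6° V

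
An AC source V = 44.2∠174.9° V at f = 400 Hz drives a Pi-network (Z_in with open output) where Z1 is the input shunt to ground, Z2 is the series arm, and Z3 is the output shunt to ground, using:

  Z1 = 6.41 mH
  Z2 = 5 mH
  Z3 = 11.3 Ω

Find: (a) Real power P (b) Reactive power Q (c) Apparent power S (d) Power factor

Step 1 — Angular frequency: ω = 2π·f = 2π·400 = 2513 rad/s.
Step 2 — Component impedances:
  Z1: Z = jωL = j·2513·0.00641 = 0 + j16.11 Ω
  Z2: Z = jωL = j·2513·0.005 = 0 + j12.57 Ω
  Z3: Z = R = 11.3 Ω
Step 3 — With open output, the series arm Z2 and the output shunt Z3 appear in series to ground: Z2 + Z3 = 11.3 + j12.57 Ω.
Step 4 — Parallel with input shunt Z1: Z_in = Z1 || (Z2 + Z3) = 3.087 + j8.276 Ω = 8.833∠69.5° Ω.
Step 5 — Source phasor: V = 44.2∠174.9° V = -44.03 + j3.929 V.
Step 6 — Current: I = V / Z = -1.325 + j4.825 A = 5.004∠105.4° A.
Step 7 — Complex power: S = V·I* = 77.3 + j207.2 VA.
Step 8 — Real power: P = Re(S) = 77.3 W.
Step 9 — Reactive power: Q = Im(S) = 207.2 VAR.
Step 10 — Apparent power: |S| = 221.2 VA.
Step 11 — Power factor: PF = P/|S| = 0.3495 (lagging).

(a) P = 77.3 W  (b) Q = 207.2 VAR  (c) S = 221.2 VA  (d) PF = 0.3495 (lagging)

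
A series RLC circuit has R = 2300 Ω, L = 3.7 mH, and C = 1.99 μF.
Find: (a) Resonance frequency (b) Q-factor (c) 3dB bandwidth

Step 1 — Resonance: ω₀ = 1/√(LC) = 1/√(0.0037·1.99e-06) = 1.165e+04 rad/s.
Step 2 — f₀ = ω₀/(2π) = 1855 Hz.
Step 3 — Series Q: Q = ω₀L/R = 1.165e+04·0.0037/2300 = 0.01875.
Step 4 — Bandwidth: Δω = ω₀/Q = 6.216e+05 rad/s; BW = Δω/(2π) = 9.893e+04 Hz.

(a) f₀ = 1855 Hz  (b) Q = 0.01875  (c) BW = 9.893e+04 Hz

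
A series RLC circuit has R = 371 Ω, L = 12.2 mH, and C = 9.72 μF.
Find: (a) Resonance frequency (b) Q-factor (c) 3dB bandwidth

Step 1 — Resonance: ω₀ = 1/√(LC) = 1/√(0.0122·9.72e-06) = 2904 rad/s.
Step 2 — f₀ = ω₀/(2π) = 462.2 Hz.
Step 3 — Series Q: Q = ω₀L/R = 2904·0.0122/371 = 0.09549.
Step 4 — Bandwidth: Δω = ω₀/Q = 3.041e+04 rad/s; BW = Δω/(2π) = 4840 Hz.

(a) f₀ = 462.2 Hz  (b) Q = 0.09549  (c) BW = 4840 Hz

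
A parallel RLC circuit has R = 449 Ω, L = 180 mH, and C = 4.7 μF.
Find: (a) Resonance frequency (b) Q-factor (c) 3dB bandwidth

Step 1 — Resonance: ω₀ = 1/√(LC) = 1/√(0.18·4.7e-06) = 1087 rad/s.
Step 2 — f₀ = ω₀/(2π) = 173 Hz.
Step 3 — Parallel Q: Q = R/(ω₀L) = 449/(1087·0.18) = 2.294.
Step 4 — Bandwidth: Δω = ω₀/Q = 473.9 rad/s; BW = Δω/(2π) = 75.42 Hz.

(a) f₀ = 173 Hz  (b) Q = 2.294  (c) BW = 75.42 Hz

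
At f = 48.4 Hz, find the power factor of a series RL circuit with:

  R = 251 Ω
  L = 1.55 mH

Step 1 — Angular frequency: ω = 2π·f = 2π·48.4 = 304.1 rad/s.
Step 2 — Component impedances:
  R: Z = R = 251 Ω
  L: Z = jωL = j·304.1·0.00155 = 0 + j0.4714 Ω
Step 3 — Series combination: Z_total = R + L = 251 + j0.4714 Ω = 251∠0.1° Ω.
Step 4 — Power factor: PF = cos(φ) = Re(Z)/|Z| = 251/251 = 1.
Step 5 — Type: Im(Z) = 0.4714 ⇒ lagging (phase φ = 0.1°).

PF = 1 (lagging, φ = 0.1°)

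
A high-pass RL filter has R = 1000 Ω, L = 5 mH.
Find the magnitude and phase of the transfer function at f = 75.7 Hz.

Step 1 — Angular frequency: ω = 2π·75.7 = 475.6 rad/s.
Step 2 — Transfer function: H(jω) = jωL/(R + jωL).
Step 3 — Numerator jωL = j·2.378; denominator R + jωL = 1000 + j2.378.
Step 4 — H = 5.656e-06 + j0.002378.
Step 5 — Magnitude: |H| = 0.002378 (-52.5 dB); phase: φ = 89.9°.

|H| = 0.002378 (-52.5 dB), φ = 89.9°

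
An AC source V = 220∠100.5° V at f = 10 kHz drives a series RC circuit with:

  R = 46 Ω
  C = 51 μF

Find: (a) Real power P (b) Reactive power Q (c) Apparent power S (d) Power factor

Step 1 — Angular frequency: ω = 2π·f = 2π·1e+04 = 6.283e+04 rad/s.
Step 2 — Component impedances:
  R: Z = R = 46 Ω
  C: Z = 1/(jωC) = -j/(ω·C) = 0 - j0.3121 Ω
Step 3 — Series combination: Z_total = R + C = 46 - j0.3121 Ω = 46∠-0.4° Ω.
Step 4 — Source phasor: V = 220∠100.5° V = -40.09 + j216.3 V.
Step 5 — Current: I = V / Z = -0.9034 + j4.696 A = 4.782∠100.9° A.
Step 6 — Complex power: S = V·I* = 1052 - j7.138 VA.
Step 7 — Real power: P = Re(S) = 1052 W.
Step 8 — Reactive power: Q = Im(S) = -7.138 VAR.
Step 9 — Apparent power: |S| = 1052 VA.
Step 10 — Power factor: PF = P/|S| = 1 (leading).

(a) P = 1052 W  (b) Q = -7.138 VAR  (c) S = 1052 VA  (d) PF = 1 (leading)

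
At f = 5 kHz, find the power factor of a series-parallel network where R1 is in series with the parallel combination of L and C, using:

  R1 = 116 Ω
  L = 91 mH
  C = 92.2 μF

Step 1 — Angular frequency: ω = 2π·f = 2π·5000 = 3.142e+04 rad/s.
Step 2 — Component impedances:
  R1: Z = R = 116 Ω
  L: Z = jωL = j·3.142e+04·0.091 = 0 + j2859 Ω
  C: Z = 1/(jωC) = -j/(ω·C) = 0 - j0.3452 Ω
Step 3 — Parallel branch: L || C = 1/(1/L + 1/C) = 0 - j0.3453 Ω.
Step 4 — Series with R1: Z_total = R1 + (L || C) = 116 - j0.3453 Ω = 116∠-0.2° Ω.
Step 5 — Power factor: PF = cos(φ) = Re(Z)/|Z| = 116/116 = 1.
Step 6 — Type: Im(Z) = -0.3453 ⇒ leading (phase φ = -0.2°).

PF = 1 (leading, φ = -0.2°)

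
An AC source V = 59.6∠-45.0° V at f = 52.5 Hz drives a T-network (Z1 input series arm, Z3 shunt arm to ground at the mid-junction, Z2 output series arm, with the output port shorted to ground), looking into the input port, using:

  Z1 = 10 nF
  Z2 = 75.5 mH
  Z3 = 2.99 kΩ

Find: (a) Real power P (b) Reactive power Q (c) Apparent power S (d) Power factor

Step 1 — Angular frequency: ω = 2π·f = 2π·52.5 = 329.9 rad/s.
Step 2 — Component impedances:
  Z1: Z = 1/(jωC) = -j/(ω·C) = 0 - j3.032e+05 Ω
  Z2: Z = jωL = j·329.9·0.0755 = 0 + j24.9 Ω
  Z3: Z = R = 2990 Ω
Step 3 — With the output port shorted to ground, the output series arm Z2 runs from the junction to ground; the shunt arm Z3 also runs from the junction to ground. They appear in parallel: Z3 || Z2 = 0.2074 + j24.9 Ω.
Step 4 — Series with input arm Z1: Z_in = Z1 + (Z3 || Z2) = 0.2074 - j3.031e+05 Ω = 3.031e+05∠-90.0° Ω.
Step 5 — Source phasor: V = 59.6∠-45.0° V = 42.14 - j42.14 V.
Step 6 — Current: I = V / Z = 0.000139 + j0.000139 A = 0.0001966∠45.0° A.
Step 7 — Complex power: S = V·I* = 8.019e-09 - j0.01172 VA.
Step 8 — Real power: P = Re(S) = 8.019e-09 W.
Step 9 — Reactive power: Q = Im(S) = -0.01172 VAR.
Step 10 — Apparent power: |S| = 0.01172 VA.
Step 11 — Power factor: PF = P/|S| = 6.843e-07 (leading).

(a) P = 8.019e-09 W  (b) Q = -0.01172 VAR  (c) S = 0.01172 VA  (d) PF = 6.843e-07 (leading)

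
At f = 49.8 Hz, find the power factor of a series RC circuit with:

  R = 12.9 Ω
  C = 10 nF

Step 1 — Angular frequency: ω = 2π·f = 2π·49.8 = 312.9 rad/s.
Step 2 — Component impedances:
  R: Z = R = 12.9 Ω
  C: Z = 1/(jωC) = -j/(ω·C) = 0 - j3.196e+05 Ω
Step 3 — Series combination: Z_total = R + C = 12.9 - j3.196e+05 Ω = 3.196e+05∠-90.0° Ω.
Step 4 — Power factor: PF = cos(φ) = Re(Z)/|Z| = 12.9/3.196e+05 = 4.036e-05.
Step 5 — Type: Im(Z) = -3.196e+05 ⇒ leading (phase φ = -90.0°).

PF = 4.036e-05 (leading, φ = -90.0°)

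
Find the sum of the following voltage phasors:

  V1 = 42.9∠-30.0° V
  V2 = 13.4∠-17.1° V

Step 1 — Convert each phasor to rectangular form:
  V1 = 42.9·(cos(-30.0°) + j·sin(-30.0°)) = 37.15 - j21.45 V
  V2 = 13.4·(cos(-17.1°) + j·sin(-17.1°)) = 12.81 - j3.94 V
Step 2 — Sum components: V_total = 49.96 - j25.39 V.
Step 3 — Convert to polar: |V_total| = 56.04 V, ∠V_total = -26.9°.

V_total = 56.04∠-26.9° V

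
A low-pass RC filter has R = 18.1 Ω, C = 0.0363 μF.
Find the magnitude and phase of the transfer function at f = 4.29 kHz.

Step 1 — Angular frequency: ω = 2π·4290 = 2.695e+04 rad/s.
Step 2 — Transfer function: H(jω) = 1/(1 + jωRC).
Step 3 — Denominator: 1 + jωRC = 1 + j·2.695e+04·18.1·3.63e-08 = 1 + j0.01771.
Step 4 — H = 0.9997 - j0.0177.
Step 5 — Magnitude: |H| = 0.9998 (-0.0 dB); phase: φ = -1.0°.

|H| = 0.9998 (-0.0 dB), φ = -1.0°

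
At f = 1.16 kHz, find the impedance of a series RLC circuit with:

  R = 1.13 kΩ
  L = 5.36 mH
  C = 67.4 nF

Step 1 — Angular frequency: ω = 2π·f = 2π·1160 = 7288 rad/s.
Step 2 — Component impedances:
  R: Z = R = 1130 Ω
  L: Z = jωL = j·7288·0.00536 = 0 + j39.07 Ω
  C: Z = 1/(jωC) = -j/(ω·C) = 0 - j2036 Ω
Step 3 — Series combination: Z_total = R + L + C = 1130 - j1997 Ω = 2294∠-60.5° Ω.

Z = 1130 - j1997 Ω = 2294∠-60.5° Ω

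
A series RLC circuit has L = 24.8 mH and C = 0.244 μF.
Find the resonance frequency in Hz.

Step 1 — Resonance condition Im(Z)=0 gives ω₀ = 1/√(LC).
Step 2 — ω₀ = 1/√(0.0248·2.44e-07) = 1.286e+04 rad/s.
Step 3 — f₀ = ω₀/(2π) = 2046 Hz.

f₀ = 2046 Hz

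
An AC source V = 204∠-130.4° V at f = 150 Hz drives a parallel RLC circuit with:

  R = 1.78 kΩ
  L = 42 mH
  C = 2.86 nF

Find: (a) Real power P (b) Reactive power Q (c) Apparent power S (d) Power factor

Step 1 — Angular frequency: ω = 2π·f = 2π·150 = 942.5 rad/s.
Step 2 — Component impedances:
  R: Z = R = 1780 Ω
  L: Z = jωL = j·942.5·0.042 = 0 + j39.58 Ω
  C: Z = 1/(jωC) = -j/(ω·C) = 0 - j3.71e+05 Ω
Step 3 — Parallel combination: 1/Z_total = 1/R + 1/L + 1/C; Z_total = 0.88 + j39.57 Ω = 39.58∠88.7° Ω.
Step 4 — Source phasor: V = 204∠-130.4° V = -132.2 - j155.4 V.
Step 5 — Current: I = V / Z = -3.999 + j3.253 A = 5.154∠140.9° A.
Step 6 — Complex power: S = V·I* = 23.38 + j1051 VA.
Step 7 — Real power: P = Re(S) = 23.38 W.
Step 8 — Reactive power: Q = Im(S) = 1051 VAR.
Step 9 — Apparent power: |S| = 1051 VA.
Step 10 — Power factor: PF = P/|S| = 0.02224 (lagging).

(a) P = 23.38 W  (b) Q = 1051 VAR  (c) S = 1051 VA  (d) PF = 0.02224 (lagging)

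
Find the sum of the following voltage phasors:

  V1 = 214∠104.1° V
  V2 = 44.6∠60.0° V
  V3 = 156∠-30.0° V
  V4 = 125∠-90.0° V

Step 1 — Convert each phasor to rectangular form:
  V1 = 214·(cos(104.1°) + j·sin(104.1°)) = -52.13 + j207.6 V
  V2 = 44.6·(cos(60.0°) + j·sin(60.0°)) = 22.3 + j38.62 V
  V3 = 156·(cos(-30.0°) + j·sin(-30.0°)) = 135.1 - j78 V
  V4 = 125·(cos(-90.0°) + j·sin(-90.0°)) = 0 - j125 V
Step 2 — Sum components: V_total = 105.3 + j43.18 V.
Step 3 — Convert to polar: |V_total| = 113.8 V, ∠V_total = 22.3°.

V_total = 113.8∠22.3° V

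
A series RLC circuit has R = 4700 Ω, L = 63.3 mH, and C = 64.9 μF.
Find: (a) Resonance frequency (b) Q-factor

Step 1 — Resonance condition Im(Z)=0 gives ω₀ = 1/√(LC).
Step 2 — ω₀ = 1/√(0.0633·6.49e-05) = 493.4 rad/s.
Step 3 — f₀ = ω₀/(2π) = 78.52 Hz.
Step 4 — Series Q: Q = ω₀L/R = 493.4·0.0633/4700 = 0.006645.

(a) f₀ = 78.52 Hz  (b) Q = 0.006645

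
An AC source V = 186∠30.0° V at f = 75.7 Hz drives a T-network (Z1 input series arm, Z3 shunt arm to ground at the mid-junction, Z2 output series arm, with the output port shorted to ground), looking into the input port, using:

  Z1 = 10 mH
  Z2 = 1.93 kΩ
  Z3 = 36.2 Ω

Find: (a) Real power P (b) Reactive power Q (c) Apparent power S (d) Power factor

Step 1 — Angular frequency: ω = 2π·f = 2π·75.7 = 475.6 rad/s.
Step 2 — Component impedances:
  Z1: Z = jωL = j·475.6·0.01 = 0 + j4.756 Ω
  Z2: Z = R = 1930 Ω
  Z3: Z = R = 36.2 Ω
Step 3 — With the output port shorted to ground, the output series arm Z2 runs from the junction to ground; the shunt arm Z3 also runs from the junction to ground. They appear in parallel: Z3 || Z2 = 35.53 Ω.
Step 4 — Series with input arm Z1: Z_in = Z1 + (Z3 || Z2) = 35.53 + j4.756 Ω = 35.85∠7.6° Ω.
Step 5 — Source phasor: V = 186∠30.0° V = 161.1 + j93 V.
Step 6 — Current: I = V / Z = 4.798 + j1.975 A = 5.188∠22.4° A.
Step 7 — Complex power: S = V·I* = 956.5 + j128 VA.
Step 8 — Real power: P = Re(S) = 956.5 W.
Step 9 — Reactive power: Q = Im(S) = 128 VAR.
Step 10 — Apparent power: |S| = 965 VA.
Step 11 — Power factor: PF = P/|S| = 0.9912 (lagging).

(a) P = 956.5 W  (b) Q = 128 VAR  (c) S = 965 VA  (d) PF = 0.9912 (lagging)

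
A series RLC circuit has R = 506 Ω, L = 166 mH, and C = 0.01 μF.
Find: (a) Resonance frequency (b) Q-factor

Step 1 — Resonance condition Im(Z)=0 gives ω₀ = 1/√(LC).
Step 2 — ω₀ = 1/√(0.166·1e-08) = 2.454e+04 rad/s.
Step 3 — f₀ = ω₀/(2π) = 3906 Hz.
Step 4 — Series Q: Q = ω₀L/R = 2.454e+04·0.166/506 = 8.052.

(a) f₀ = 3906 Hz  (b) Q = 8.052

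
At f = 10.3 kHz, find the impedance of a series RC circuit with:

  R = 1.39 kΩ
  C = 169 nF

Step 1 — Angular frequency: ω = 2π·f = 2π·1.03e+04 = 6.472e+04 rad/s.
Step 2 — Component impedances:
  R: Z = R = 1390 Ω
  C: Z = 1/(jωC) = -j/(ω·C) = 0 - j91.43 Ω
Step 3 — Series combination: Z_total = R + C = 1390 - j91.43 Ω = 1393∠-3.8° Ω.

Z = 1390 - j91.43 Ω = 1393∠-3.8° Ω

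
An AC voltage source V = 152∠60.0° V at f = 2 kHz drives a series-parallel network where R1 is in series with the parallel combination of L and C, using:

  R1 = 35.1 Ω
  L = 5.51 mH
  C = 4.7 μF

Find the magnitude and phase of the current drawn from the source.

Step 1 — Angular frequency: ω = 2π·f = 2π·2000 = 1.257e+04 rad/s.
Step 2 — Component impedances:
  R1: Z = R = 35.1 Ω
  L: Z = jωL = j·1.257e+04·0.00551 = 0 + j69.24 Ω
  C: Z = 1/(jωC) = -j/(ω·C) = 0 - j16.93 Ω
Step 3 — Parallel branch: L || C = 1/(1/L + 1/C) = 0 - j22.41 Ω.
Step 4 — Series with R1: Z_total = R1 + (L || C) = 35.1 - j22.41 Ω = 41.64∠-32.6° Ω.
Step 5 — Source phasor: V = 152∠60.0° V = 76 + j131.6 V.
Step 6 — Ohm's law: I = V / Z_total = (76 + j131.6) / (35.1 - j22.41) = -0.1629 + j3.646 A.
Step 7 — Convert to polar: |I| = 3.65 A, ∠I = 92.6°.

I = 3.65∠92.6° A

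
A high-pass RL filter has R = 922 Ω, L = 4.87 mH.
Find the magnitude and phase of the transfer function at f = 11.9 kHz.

Step 1 — Angular frequency: ω = 2π·1.19e+04 = 7.477e+04 rad/s.
Step 2 — Transfer function: H(jω) = jωL/(R + jωL).
Step 3 — Numerator jωL = j·364.1; denominator R + jωL = 922 + j364.1.
Step 4 — H = 0.1349 + j0.3416.
Step 5 — Magnitude: |H| = 0.3673 (-8.7 dB); phase: φ = 68.4°.

|H| = 0.3673 (-8.7 dB), φ = 68.4°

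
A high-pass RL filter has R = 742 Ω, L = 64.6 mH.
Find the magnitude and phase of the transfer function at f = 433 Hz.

Step 1 — Angular frequency: ω = 2π·433 = 2721 rad/s.
Step 2 — Transfer function: H(jω) = jωL/(R + jωL).
Step 3 — Numerator jωL = j·175.8; denominator R + jωL = 742 + j175.8.
Step 4 — H = 0.05312 + j0.2243.
Step 5 — Magnitude: |H| = 0.2305 (-12.7 dB); phase: φ = 76.7°.

|H| = 0.2305 (-12.7 dB), φ = 76.7°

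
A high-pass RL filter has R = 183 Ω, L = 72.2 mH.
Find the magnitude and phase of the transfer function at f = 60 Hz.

Step 1 — Angular frequency: ω = 2π·60 = 377 rad/s.
Step 2 — Transfer function: H(jω) = jωL/(R + jωL).
Step 3 — Numerator jωL = j·27.22; denominator R + jωL = 183 + j27.22.
Step 4 — H = 0.02164 + j0.1455.
Step 5 — Magnitude: |H| = 0.1471 (-16.6 dB); phase: φ = 81.5°.

|H| = 0.1471 (-16.6 dB), φ = 81.5°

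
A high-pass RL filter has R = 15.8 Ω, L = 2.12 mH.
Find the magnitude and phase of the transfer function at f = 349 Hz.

Step 1 — Angular frequency: ω = 2π·349 = 2193 rad/s.
Step 2 — Transfer function: H(jω) = jωL/(R + jωL).
Step 3 — Numerator jωL = j·4.649; denominator R + jωL = 15.8 + j4.649.
Step 4 — H = 0.07967 + j0.2708.
Step 5 — Magnitude: |H| = 0.2823 (-11.0 dB); phase: φ = 73.6°.

|H| = 0.2823 (-11.0 dB), φ = 73.6°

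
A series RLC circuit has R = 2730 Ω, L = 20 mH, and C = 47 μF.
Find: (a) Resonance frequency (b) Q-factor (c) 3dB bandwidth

Step 1 — Resonance: ω₀ = 1/√(LC) = 1/√(0.02·4.7e-05) = 1031 rad/s.
Step 2 — f₀ = ω₀/(2π) = 164.2 Hz.
Step 3 — Series Q: Q = ω₀L/R = 1031·0.02/2730 = 0.007556.
Step 4 — Bandwidth: Δω = ω₀/Q = 1.365e+05 rad/s; BW = Δω/(2π) = 2.172e+04 Hz.

(a) f₀ = 164.2 Hz  (b) Q = 0.007556  (c) BW = 2.172e+04 Hz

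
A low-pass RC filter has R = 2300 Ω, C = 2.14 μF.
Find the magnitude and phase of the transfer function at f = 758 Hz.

Step 1 — Angular frequency: ω = 2π·758 = 4763 rad/s.
Step 2 — Transfer function: H(jω) = 1/(1 + jωRC).
Step 3 — Denominator: 1 + jωRC = 1 + j·4763·2300·2.14e-06 = 1 + j23.44.
Step 4 — H = 0.001816 - j0.04258.
Step 5 — Magnitude: |H| = 0.04262 (-27.4 dB); phase: φ = -87.6°.

|H| = 0.04262 (-27.4 dB), φ = -87.6°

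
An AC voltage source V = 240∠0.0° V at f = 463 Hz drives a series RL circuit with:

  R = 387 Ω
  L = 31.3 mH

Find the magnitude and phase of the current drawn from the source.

Step 1 — Angular frequency: ω = 2π·f = 2π·463 = 2909 rad/s.
Step 2 — Component impedances:
  R: Z = R = 387 Ω
  L: Z = jωL = j·2909·0.0313 = 0 + j91.06 Ω
Step 3 — Series combination: Z_total = R + L = 387 + j91.06 Ω = 397.6∠13.2° Ω.
Step 4 — Source phasor: V = 240∠0.0° V = 240 V.
Step 5 — Ohm's law: I = V / Z_total = (240) / (387 + j91.06) = 0.5876 - j0.1383 A.
Step 6 — Convert to polar: |I| = 0.6037 A, ∠I = -13.2°.

I = 0.6037∠-13.2° A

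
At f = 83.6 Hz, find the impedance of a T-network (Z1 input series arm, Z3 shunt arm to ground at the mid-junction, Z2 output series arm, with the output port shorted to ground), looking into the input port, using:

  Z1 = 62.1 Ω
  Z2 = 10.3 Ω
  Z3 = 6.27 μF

Step 1 — Angular frequency: ω = 2π·f = 2π·83.6 = 525.3 rad/s.
Step 2 — Component impedances:
  Z1: Z = R = 62.1 Ω
  Z2: Z = R = 10.3 Ω
  Z3: Z = 1/(jωC) = -j/(ω·C) = 0 - j303.6 Ω
Step 3 — With the output port shorted to ground, the output series arm Z2 runs from the junction to ground; the shunt arm Z3 also runs from the junction to ground. They appear in parallel: Z3 || Z2 = 10.29 - j0.349 Ω.
Step 4 — Series with input arm Z1: Z_in = Z1 + (Z3 || Z2) = 72.39 - j0.349 Ω = 72.39∠-0.3° Ω.

Z = 72.39 - j0.349 Ω = 72.39∠-0.3° Ω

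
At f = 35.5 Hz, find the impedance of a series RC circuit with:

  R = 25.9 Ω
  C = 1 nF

Step 1 — Angular frequency: ω = 2π·f = 2π·35.5 = 223.1 rad/s.
Step 2 — Component impedances:
  R: Z = R = 25.9 Ω
  C: Z = 1/(jωC) = -j/(ω·C) = 0 - j4.483e+06 Ω
Step 3 — Series combination: Z_total = R + C = 25.9 - j4.483e+06 Ω = 4.483e+06∠-90.0° Ω.

Z = 25.9 - j4.483e+06 Ω = 4.483e+06∠-90.0° Ω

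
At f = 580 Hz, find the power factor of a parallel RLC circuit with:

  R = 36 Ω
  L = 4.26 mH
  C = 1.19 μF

Step 1 — Angular frequency: ω = 2π·f = 2π·580 = 3644 rad/s.
Step 2 — Component impedances:
  R: Z = R = 36 Ω
  L: Z = jωL = j·3644·0.00426 = 0 + j15.52 Ω
  C: Z = 1/(jωC) = -j/(ω·C) = 0 - j230.6 Ω
Step 3 — Parallel combination: 1/Z_total = 1/R + 1/L + 1/C; Z_total = 6.341 + j13.71 Ω = 15.11∠65.2° Ω.
Step 4 — Power factor: PF = cos(φ) = Re(Z)/|Z| = 6.341/15.11 = 0.4197.
Step 5 — Type: Im(Z) = 13.71 ⇒ lagging (phase φ = 65.2°).

PF = 0.4197 (lagging, φ = 65.2°)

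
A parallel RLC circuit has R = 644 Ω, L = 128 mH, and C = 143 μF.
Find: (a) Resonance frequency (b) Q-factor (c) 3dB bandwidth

Step 1 — Resonance: ω₀ = 1/√(LC) = 1/√(0.128·0.000143) = 233.7 rad/s.
Step 2 — f₀ = ω₀/(2π) = 37.2 Hz.
Step 3 — Parallel Q: Q = R/(ω₀L) = 644/(233.7·0.128) = 21.53.
Step 4 — Bandwidth: Δω = ω₀/Q = 10.86 rad/s; BW = Δω/(2π) = 1.728 Hz.

(a) f₀ = 37.2 Hz  (b) Q = 21.53  (c) BW = 1.728 Hz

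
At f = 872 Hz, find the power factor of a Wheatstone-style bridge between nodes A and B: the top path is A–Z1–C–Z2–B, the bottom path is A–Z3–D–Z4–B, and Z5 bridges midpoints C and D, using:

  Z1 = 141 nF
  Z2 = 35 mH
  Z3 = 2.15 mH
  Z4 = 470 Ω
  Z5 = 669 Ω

Step 1 — Angular frequency: ω = 2π·f = 2π·872 = 5479 rad/s.
Step 2 — Component impedances:
  Z1: Z = 1/(jωC) = -j/(ω·C) = 0 - j1294 Ω
  Z2: Z = jωL = j·5479·0.035 = 0 + j191.8 Ω
  Z3: Z = jωL = j·5479·0.00215 = 0 + j11.78 Ω
  Z4: Z = R = 470 Ω
  Z5: Z = R = 669 Ω
Step 3 — Bridge requires nodal analysis (the Z5 bridge couples midpoints C and D, so the two paths cannot be reduced to a simple series/parallel combination). Setting node B to ground and injecting 1 A at node A, the 3-node admittance system at A, C, D solves to V_A = Z_AB = 254.5 - j8.357 Ω = 254.6∠-1.9° Ω.
Step 4 — Power factor: PF = cos(φ) = Re(Z)/|Z| = 254.46/254.6 = 0.9995.
Step 5 — Type: Im(Z) = -8.357 ⇒ leading (phase φ = -1.9°).

PF = 0.9995 (leading, φ = -1.9°)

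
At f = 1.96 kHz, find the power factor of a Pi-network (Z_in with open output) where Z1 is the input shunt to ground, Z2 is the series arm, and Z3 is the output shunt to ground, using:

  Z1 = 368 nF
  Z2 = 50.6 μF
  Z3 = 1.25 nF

Step 1 — Angular frequency: ω = 2π·f = 2π·1960 = 1.232e+04 rad/s.
Step 2 — Component impedances:
  Z1: Z = 1/(jωC) = -j/(ω·C) = 0 - j220.7 Ω
  Z2: Z = 1/(jωC) = -j/(ω·C) = 0 - j1.605 Ω
  Z3: Z = 1/(jωC) = -j/(ω·C) = 0 - j6.496e+04 Ω
Step 3 — With open output, the series arm Z2 and the output shunt Z3 appear in series to ground: Z2 + Z3 = 0 - j6.496e+04 Ω.
Step 4 — Parallel with input shunt Z1: Z_in = Z1 || (Z2 + Z3) = 0 - j219.9 Ω = 219.9∠-90.0° Ω.
Step 5 — Power factor: PF = cos(φ) = Re(Z)/|Z| = 0/219.9 = 0.
Step 6 — Type: Im(Z) = -219.9 ⇒ leading (phase φ = -90.0°).

PF = 0 (leading, φ = -90.0°)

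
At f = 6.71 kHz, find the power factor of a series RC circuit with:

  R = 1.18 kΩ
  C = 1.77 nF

Step 1 — Angular frequency: ω = 2π·f = 2π·6710 = 4.216e+04 rad/s.
Step 2 — Component impedances:
  R: Z = R = 1180 Ω
  C: Z = 1/(jωC) = -j/(ω·C) = 0 - j1.34e+04 Ω
Step 3 — Series combination: Z_total = R + C = 1180 - j1.34e+04 Ω = 1.345e+04∠-85.0° Ω.
Step 4 — Power factor: PF = cos(φ) = Re(Z)/|Z| = 1180/13452 = 0.08772.
Step 5 — Type: Im(Z) = -1.34e+04 ⇒ leading (phase φ = -85.0°).

PF = 0.08772 (leading, φ = -85.0°)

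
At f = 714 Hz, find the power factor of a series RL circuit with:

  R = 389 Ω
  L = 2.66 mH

Step 1 — Angular frequency: ω = 2π·f = 2π·714 = 4486 rad/s.
Step 2 — Component impedances:
  R: Z = R = 389 Ω
  L: Z = jωL = j·4486·0.00266 = 0 + j11.93 Ω
Step 3 — Series combination: Z_total = R + L = 389 + j11.93 Ω = 389.2∠1.8° Ω.
Step 4 — Power factor: PF = cos(φ) = Re(Z)/|Z| = 389/389.2 = 0.9995.
Step 5 — Type: Im(Z) = 11.93 ⇒ lagging (phase φ = 1.8°).

PF = 0.9995 (lagging, φ = 1.8°)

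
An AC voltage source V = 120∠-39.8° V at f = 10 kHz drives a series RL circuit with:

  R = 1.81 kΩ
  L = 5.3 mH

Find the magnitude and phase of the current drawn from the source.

Step 1 — Angular frequency: ω = 2π·f = 2π·1e+04 = 6.283e+04 rad/s.
Step 2 — Component impedances:
  R: Z = R = 1810 Ω
  L: Z = jωL = j·6.283e+04·0.0053 = 0 + j333 Ω
Step 3 — Series combination: Z_total = R + L = 1810 + j333 Ω = 1840∠10.4° Ω.
Step 4 — Source phasor: V = 120∠-39.8° V = 92.19 - j76.81 V.
Step 5 — Ohm's law: I = V / Z_total = (92.19 - j76.81) / (1810 + j333) = 0.04172 - j0.05011 A.
Step 6 — Convert to polar: |I| = 0.0652 A, ∠I = -50.2°.

I = 0.0652∠-50.2° A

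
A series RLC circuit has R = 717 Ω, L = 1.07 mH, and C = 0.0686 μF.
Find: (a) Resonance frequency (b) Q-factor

Step 1 — Resonance condition Im(Z)=0 gives ω₀ = 1/√(LC).
Step 2 — ω₀ = 1/√(0.00107·6.86e-08) = 1.167e+05 rad/s.
Step 3 — f₀ = ω₀/(2π) = 1.858e+04 Hz.
Step 4 — Series Q: Q = ω₀L/R = 1.167e+05·0.00107/717 = 0.1742.

(a) f₀ = 1.858e+04 Hz  (b) Q = 0.1742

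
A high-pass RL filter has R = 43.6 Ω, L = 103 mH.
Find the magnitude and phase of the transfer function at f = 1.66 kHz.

Step 1 — Angular frequency: ω = 2π·1660 = 1.043e+04 rad/s.
Step 2 — Transfer function: H(jω) = jωL/(R + jωL).
Step 3 — Numerator jωL = j·1074; denominator R + jωL = 43.6 + j1074.
Step 4 — H = 0.9984 + j0.04052.
Step 5 — Magnitude: |H| = 0.9992 (-0.0 dB); phase: φ = 2.3°.

|H| = 0.9992 (-0.0 dB), φ = 2.3°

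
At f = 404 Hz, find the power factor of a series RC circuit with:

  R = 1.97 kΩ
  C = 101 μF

Step 1 — Angular frequency: ω = 2π·f = 2π·404 = 2538 rad/s.
Step 2 — Component impedances:
  R: Z = R = 1970 Ω
  C: Z = 1/(jωC) = -j/(ω·C) = 0 - j3.9 Ω
Step 3 — Series combination: Z_total = R + C = 1970 - j3.9 Ω = 1970∠-0.1° Ω.
Step 4 — Power factor: PF = cos(φ) = Re(Z)/|Z| = 1970/1970 = 1.
Step 5 — Type: Im(Z) = -3.9 ⇒ leading (phase φ = -0.1°).

PF = 1 (leading, φ = -0.1°)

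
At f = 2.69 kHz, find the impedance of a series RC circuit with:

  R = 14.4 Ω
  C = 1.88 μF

Step 1 — Angular frequency: ω = 2π·f = 2π·2690 = 1.69e+04 rad/s.
Step 2 — Component impedances:
  R: Z = R = 14.4 Ω
  C: Z = 1/(jωC) = -j/(ω·C) = 0 - j31.47 Ω
Step 3 — Series combination: Z_total = R + C = 14.4 - j31.47 Ω = 34.61∠-65.4° Ω.

Z = 14.4 - j31.47 Ω = 34.61∠-65.4° Ω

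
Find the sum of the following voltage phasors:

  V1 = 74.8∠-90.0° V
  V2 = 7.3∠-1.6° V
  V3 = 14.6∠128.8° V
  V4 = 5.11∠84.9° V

Step 1 — Convert each phasor to rectangular form:
  V1 = 74.8·(cos(-90.0°) + j·sin(-90.0°)) = 0 - j74.8 V
  V2 = 7.3·(cos(-1.6°) + j·sin(-1.6°)) = 7.297 - j0.2038 V
  V3 = 14.6·(cos(128.8°) + j·sin(128.8°)) = -9.148 + j11.38 V
  V4 = 5.11·(cos(84.9°) + j·sin(84.9°)) = 0.4542 + j5.09 V
Step 2 — Sum components: V_total = -1.397 - j58.54 V.
Step 3 — Convert to polar: |V_total| = 58.55 V, ∠V_total = -91.4°.

V_total = 58.55∠-91.4° V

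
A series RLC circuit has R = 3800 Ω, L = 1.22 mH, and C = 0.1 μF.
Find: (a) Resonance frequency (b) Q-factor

Step 1 — Resonance condition Im(Z)=0 gives ω₀ = 1/√(LC).
Step 2 — ω₀ = 1/√(0.00122·1e-07) = 9.054e+04 rad/s.
Step 3 — f₀ = ω₀/(2π) = 1.441e+04 Hz.
Step 4 — Series Q: Q = ω₀L/R = 9.054e+04·0.00122/3800 = 0.02907.

(a) f₀ = 1.441e+04 Hz  (b) Q = 0.02907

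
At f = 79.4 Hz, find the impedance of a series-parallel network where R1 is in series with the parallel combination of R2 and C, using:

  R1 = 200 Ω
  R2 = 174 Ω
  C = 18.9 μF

Step 1 — Angular frequency: ω = 2π·f = 2π·79.4 = 498.9 rad/s.
Step 2 — Component impedances:
  R1: Z = R = 200 Ω
  R2: Z = R = 174 Ω
  C: Z = 1/(jωC) = -j/(ω·C) = 0 - j106.1 Ω
Step 3 — Parallel branch: R2 || C = 1/(1/R2 + 1/C) = 47.13 - j77.33 Ω.
Step 4 — Series with R1: Z_total = R1 + (R2 || C) = 247.1 - j77.33 Ω = 258.9∠-17.4° Ω.

Z = 247.1 - j77.33 Ω = 258.9∠-17.4° Ω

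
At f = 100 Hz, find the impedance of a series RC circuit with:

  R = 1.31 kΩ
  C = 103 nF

Step 1 — Angular frequency: ω = 2π·f = 2π·100 = 628.3 rad/s.
Step 2 — Component impedances:
  R: Z = R = 1310 Ω
  C: Z = 1/(jωC) = -j/(ω·C) = 0 - j1.545e+04 Ω
Step 3 — Series combination: Z_total = R + C = 1310 - j1.545e+04 Ω = 1.551e+04∠-85.2° Ω.

Z = 1310 - j1.545e+04 Ω = 1.551e+04∠-85.2° Ω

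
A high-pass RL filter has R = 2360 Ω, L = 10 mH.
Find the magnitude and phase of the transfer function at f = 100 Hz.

Step 1 — Angular frequency: ω = 2π·100 = 628.3 rad/s.
Step 2 — Transfer function: H(jω) = jωL/(R + jωL).
Step 3 — Numerator jωL = j·6.283; denominator R + jωL = 2360 + j6.283.
Step 4 — H = 7.088e-06 + j0.002662.
Step 5 — Magnitude: |H| = 0.002662 (-51.5 dB); phase: φ = 89.8°.

|H| = 0.002662 (-51.5 dB), φ = 89.8°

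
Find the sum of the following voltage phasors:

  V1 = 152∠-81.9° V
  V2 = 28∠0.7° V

Step 1 — Convert each phasor to rectangular form:
  V1 = 152·(cos(-81.9°) + j·sin(-81.9°)) = 21.42 - j150.5 V
  V2 = 28·(cos(0.7°) + j·sin(0.7°)) = 28 + j0.3421 V
Step 2 — Sum components: V_total = 49.41 - j150.1 V.
Step 3 — Convert to polar: |V_total| = 158.1 V, ∠V_total = -71.8°.

V_total = 158.1∠-71.8° V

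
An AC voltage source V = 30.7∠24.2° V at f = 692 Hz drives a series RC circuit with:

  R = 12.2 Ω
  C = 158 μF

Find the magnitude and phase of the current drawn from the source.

Step 1 — Angular frequency: ω = 2π·f = 2π·692 = 4348 rad/s.
Step 2 — Component impedances:
  R: Z = R = 12.2 Ω
  C: Z = 1/(jωC) = -j/(ω·C) = 0 - j1.456 Ω
Step 3 — Series combination: Z_total = R + C = 12.2 - j1.456 Ω = 12.29∠-6.8° Ω.
Step 4 — Source phasor: V = 30.7∠24.2° V = 28 + j12.58 V.
Step 5 — Ohm's law: I = V / Z_total = (28 + j12.58) / (12.2 - j1.456) = 2.142 + j1.287 A.
Step 6 — Convert to polar: |I| = 2.499 A, ∠I = 31.0°.

I = 2.499∠31.0° A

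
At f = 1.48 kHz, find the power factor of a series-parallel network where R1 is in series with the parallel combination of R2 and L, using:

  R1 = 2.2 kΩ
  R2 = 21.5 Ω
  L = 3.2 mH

Step 1 — Angular frequency: ω = 2π·f = 2π·1480 = 9299 rad/s.
Step 2 — Component impedances:
  R1: Z = R = 2200 Ω
  R2: Z = R = 21.5 Ω
  L: Z = jωL = j·9299·0.0032 = 0 + j29.76 Ω
Step 3 — Parallel branch: R2 || L = 1/(1/R2 + 1/L) = 14.13 + j10.21 Ω.
Step 4 — Series with R1: Z_total = R1 + (R2 || L) = 2214 + j10.21 Ω = 2214∠0.3° Ω.
Step 5 — Power factor: PF = cos(φ) = Re(Z)/|Z| = 2214/2214 = 1.
Step 6 — Type: Im(Z) = 10.21 ⇒ lagging (phase φ = 0.3°).

PF = 1 (lagging, φ = 0.3°)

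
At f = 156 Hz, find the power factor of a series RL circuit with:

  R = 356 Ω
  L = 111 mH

Step 1 — Angular frequency: ω = 2π·f = 2π·156 = 980.2 rad/s.
Step 2 — Component impedances:
  R: Z = R = 356 Ω
  L: Z = jωL = j·980.2·0.111 = 0 + j108.8 Ω
Step 3 — Series combination: Z_total = R + L = 356 + j108.8 Ω = 372.3∠17.0° Ω.
Step 4 — Power factor: PF = cos(φ) = Re(Z)/|Z| = 356/372.25 = 0.9563.
Step 5 — Type: Im(Z) = 108.8 ⇒ lagging (phase φ = 17.0°).

PF = 0.9563 (lagging, φ = 17.0°)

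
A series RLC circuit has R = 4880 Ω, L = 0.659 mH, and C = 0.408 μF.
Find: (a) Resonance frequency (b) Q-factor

Step 1 — Resonance condition Im(Z)=0 gives ω₀ = 1/√(LC).
Step 2 — ω₀ = 1/√(0.000659·4.08e-07) = 6.099e+04 rad/s.
Step 3 — f₀ = ω₀/(2π) = 9706 Hz.
Step 4 — Series Q: Q = ω₀L/R = 6.099e+04·0.000659/4880 = 0.008236.

(a) f₀ = 9706 Hz  (b) Q = 0.008236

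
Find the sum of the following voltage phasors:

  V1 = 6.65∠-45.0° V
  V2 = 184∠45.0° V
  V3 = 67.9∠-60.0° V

Step 1 — Convert each phasor to rectangular form:
  V1 = 6.65·(cos(-45.0°) + j·sin(-45.0°)) = 4.702 - j4.702 V
  V2 = 184·(cos(45.0°) + j·sin(45.0°)) = 130.1 + j130.1 V
  V3 = 67.9·(cos(-60.0°) + j·sin(-60.0°)) = 33.95 - j58.8 V
Step 2 — Sum components: V_total = 168.8 + j66.6 V.
Step 3 — Convert to polar: |V_total| = 181.4 V, ∠V_total = 21.5°.

V_total = 181.4∠21.5° V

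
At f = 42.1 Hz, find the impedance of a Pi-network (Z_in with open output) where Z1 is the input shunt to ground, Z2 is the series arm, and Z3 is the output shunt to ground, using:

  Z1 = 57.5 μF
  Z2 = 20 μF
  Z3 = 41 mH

Step 1 — Angular frequency: ω = 2π·f = 2π·42.1 = 264.5 rad/s.
Step 2 — Component impedances:
  Z1: Z = 1/(jωC) = -j/(ω·C) = 0 - j65.75 Ω
  Z2: Z = 1/(jωC) = -j/(ω·C) = 0 - j189 Ω
  Z3: Z = jωL = j·264.5·0.041 = 0 + j10.85 Ω
Step 3 — With open output, the series arm Z2 and the output shunt Z3 appear in series to ground: Z2 + Z3 = 0 - j178.2 Ω.
Step 4 — Parallel with input shunt Z1: Z_in = Z1 || (Z2 + Z3) = 0 - j48.02 Ω = 48.02∠-90.0° Ω.

Z = 0 - j48.02 Ω = 48.02∠-90.0° Ω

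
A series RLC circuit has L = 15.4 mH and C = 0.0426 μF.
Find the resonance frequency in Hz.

Step 1 — Resonance condition Im(Z)=0 gives ω₀ = 1/√(LC).
Step 2 — ω₀ = 1/√(0.0154·4.26e-08) = 3.904e+04 rad/s.
Step 3 — f₀ = ω₀/(2π) = 6214 Hz.

f₀ = 6214 Hz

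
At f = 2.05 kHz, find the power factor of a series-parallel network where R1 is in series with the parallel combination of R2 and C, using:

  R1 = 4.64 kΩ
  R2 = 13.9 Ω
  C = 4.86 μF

Step 1 — Angular frequency: ω = 2π·f = 2π·2050 = 1.288e+04 rad/s.
Step 2 — Component impedances:
  R1: Z = R = 4640 Ω
  R2: Z = R = 13.9 Ω
  C: Z = 1/(jωC) = -j/(ω·C) = 0 - j15.97 Ω
Step 3 — Parallel branch: R2 || C = 1/(1/R2 + 1/C) = 7.911 - j6.883 Ω.
Step 4 — Series with R1: Z_total = R1 + (R2 || C) = 4648 - j6.883 Ω = 4648∠-0.1° Ω.
Step 5 — Power factor: PF = cos(φ) = Re(Z)/|Z| = 4648/4648 = 1.
Step 6 — Type: Im(Z) = -6.883 ⇒ leading (phase φ = -0.1°).

PF = 1 (leading, φ = -0.1°)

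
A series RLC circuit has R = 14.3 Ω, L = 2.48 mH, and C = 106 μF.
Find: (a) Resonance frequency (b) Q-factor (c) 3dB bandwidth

Step 1 — Resonance condition Im(Z)=0 gives ω₀ = 1/√(LC).
Step 2 — ω₀ = 1/√(0.00248·0.000106) = 1950 rad/s.
Step 3 — f₀ = ω₀/(2π) = 310.4 Hz.
Step 4 — Series Q: Q = ω₀L/R = 1950·0.00248/14.3 = 0.3382.
Step 5 — 3dB bandwidth: Δω = ω₀/Q = 5766 rad/s; BW = Δω/(2π) = 917.7 Hz.

(a) f₀ = 310.4 Hz  (b) Q = 0.3382  (c) BW = 917.7 Hz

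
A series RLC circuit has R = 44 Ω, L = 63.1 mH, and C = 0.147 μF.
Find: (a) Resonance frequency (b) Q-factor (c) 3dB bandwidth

Step 1 — Resonance condition Im(Z)=0 gives ω₀ = 1/√(LC).
Step 2 — ω₀ = 1/√(0.0631·1.47e-07) = 1.038e+04 rad/s.
Step 3 — f₀ = ω₀/(2π) = 1653 Hz.
Step 4 — Series Q: Q = ω₀L/R = 1.038e+04·0.0631/44 = 14.89.
Step 5 — 3dB bandwidth: Δω = ω₀/Q = 697.3 rad/s; BW = Δω/(2π) = 111 Hz.

(a) f₀ = 1653 Hz  (b) Q = 14.89  (c) BW = 111 Hz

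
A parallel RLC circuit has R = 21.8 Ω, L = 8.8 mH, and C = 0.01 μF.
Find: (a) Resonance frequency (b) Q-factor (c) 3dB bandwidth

Step 1 — Resonance: ω₀ = 1/√(LC) = 1/√(0.0088·1e-08) = 1.066e+05 rad/s.
Step 2 — f₀ = ω₀/(2π) = 1.697e+04 Hz.
Step 3 — Parallel Q: Q = R/(ω₀L) = 21.8/(1.066e+05·0.0088) = 0.02324.
Step 4 — Bandwidth: Δω = ω₀/Q = 4.587e+06 rad/s; BW = Δω/(2π) = 7.301e+05 Hz.

(a) f₀ = 1.697e+04 Hz  (b) Q = 0.02324  (c) BW = 7.301e+05 Hz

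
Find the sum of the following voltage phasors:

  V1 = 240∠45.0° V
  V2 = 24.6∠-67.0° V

Step 1 — Convert each phasor to rectangular form:
  V1 = 240·(cos(45.0°) + j·sin(45.0°)) = 169.7 + j169.7 V
  V2 = 24.6·(cos(-67.0°) + j·sin(-67.0°)) = 9.612 - j22.64 V
Step 2 — Sum components: V_total = 179.3 + j147.1 V.
Step 3 — Convert to polar: |V_total| = 231.9 V, ∠V_total = 39.4°.

V_total = 231.9∠39.4° V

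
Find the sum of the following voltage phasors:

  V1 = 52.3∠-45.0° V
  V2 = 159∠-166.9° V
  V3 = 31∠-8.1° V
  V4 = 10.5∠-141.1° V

Step 1 — Convert each phasor to rectangular form:
  V1 = 52.3·(cos(-45.0°) + j·sin(-45.0°)) = 36.98 - j36.98 V
  V2 = 159·(cos(-166.9°) + j·sin(-166.9°)) = -154.9 - j36.04 V
  V3 = 31·(cos(-8.1°) + j·sin(-8.1°)) = 30.69 - j4.368 V
  V4 = 10.5·(cos(-141.1°) + j·sin(-141.1°)) = -8.172 - j6.594 V
Step 2 — Sum components: V_total = -95.36 - j83.98 V.
Step 3 — Convert to polar: |V_total| = 127.1 V, ∠V_total = -138.6°.

V_total = 127.1∠-138.6° V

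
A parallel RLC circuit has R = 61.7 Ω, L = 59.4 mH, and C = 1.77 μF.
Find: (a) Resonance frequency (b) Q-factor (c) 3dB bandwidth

Step 1 — Resonance: ω₀ = 1/√(LC) = 1/√(0.0594·1.77e-06) = 3084 rad/s.
Step 2 — f₀ = ω₀/(2π) = 490.8 Hz.
Step 3 — Parallel Q: Q = R/(ω₀L) = 61.7/(3084·0.0594) = 0.3368.
Step 4 — Bandwidth: Δω = ω₀/Q = 9157 rad/s; BW = Δω/(2π) = 1457 Hz.

(a) f₀ = 490.8 Hz  (b) Q = 0.3368  (c) BW = 1457 Hz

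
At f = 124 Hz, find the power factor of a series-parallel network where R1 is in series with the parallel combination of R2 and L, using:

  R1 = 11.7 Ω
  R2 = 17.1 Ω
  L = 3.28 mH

Step 1 — Angular frequency: ω = 2π·f = 2π·124 = 779.1 rad/s.
Step 2 — Component impedances:
  R1: Z = R = 11.7 Ω
  R2: Z = R = 17.1 Ω
  L: Z = jωL = j·779.1·0.00328 = 0 + j2.555 Ω
Step 3 — Parallel branch: R2 || L = 1/(1/R2 + 1/L) = 0.3736 + j2.5 Ω.
Step 4 — Series with R1: Z_total = R1 + (R2 || L) = 12.07 + j2.5 Ω = 12.33∠11.7° Ω.
Step 5 — Power factor: PF = cos(φ) = Re(Z)/|Z| = 12.074/12.33 = 0.9792.
Step 6 — Type: Im(Z) = 2.5 ⇒ lagging (phase φ = 11.7°).

PF = 0.9792 (lagging, φ = 11.7°)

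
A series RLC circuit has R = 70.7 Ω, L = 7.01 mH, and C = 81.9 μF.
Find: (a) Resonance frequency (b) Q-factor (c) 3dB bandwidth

Step 1 — Resonance: ω₀ = 1/√(LC) = 1/√(0.00701·8.19e-05) = 1320 rad/s.
Step 2 — f₀ = ω₀/(2π) = 210 Hz.
Step 3 — Series Q: Q = ω₀L/R = 1320·0.00701/70.7 = 0.1309.
Step 4 — Bandwidth: Δω = ω₀/Q = 1.009e+04 rad/s; BW = Δω/(2π) = 1605 Hz.

(a) f₀ = 210 Hz  (b) Q = 0.1309  (c) BW = 1605 Hz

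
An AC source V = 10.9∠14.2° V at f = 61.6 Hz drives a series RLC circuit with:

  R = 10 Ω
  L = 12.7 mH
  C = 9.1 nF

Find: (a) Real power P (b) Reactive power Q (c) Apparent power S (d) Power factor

Step 1 — Angular frequency: ω = 2π·f = 2π·61.6 = 387 rad/s.
Step 2 — Component impedances:
  R: Z = R = 10 Ω
  L: Z = jωL = j·387·0.0127 = 0 + j4.915 Ω
  C: Z = 1/(jωC) = -j/(ω·C) = 0 - j2.839e+05 Ω
Step 3 — Series combination: Z_total = R + L + C = 10 - j2.839e+05 Ω = 2.839e+05∠-90.0° Ω.
Step 4 — Source phasor: V = 10.9∠14.2° V = 10.57 + j2.674 V.
Step 5 — Current: I = V / Z = -9.416e-06 + j3.722e-05 A = 3.839e-05∠104.2° A.
Step 6 — Complex power: S = V·I* = 1.474e-08 - j0.0004185 VA.
Step 7 — Real power: P = Re(S) = 1.474e-08 W.
Step 8 — Reactive power: Q = Im(S) = -0.0004185 VAR.
Step 9 — Apparent power: |S| = 0.0004185 VA.
Step 10 — Power factor: PF = P/|S| = 3.522e-05 (leading).

(a) P = 1.474e-08 W  (b) Q = -0.0004185 VAR  (c) S = 0.0004185 VA  (d) PF = 3.522e-05 (leading)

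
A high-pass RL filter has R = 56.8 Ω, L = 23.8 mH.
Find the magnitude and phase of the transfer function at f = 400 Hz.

Step 1 — Angular frequency: ω = 2π·400 = 2513 rad/s.
Step 2 — Transfer function: H(jω) = jωL/(R + jωL).
Step 3 — Numerator jωL = j·59.82; denominator R + jωL = 56.8 + j59.82.
Step 4 — H = 0.5258 + j0.4993.
Step 5 — Magnitude: |H| = 0.7252 (-2.8 dB); phase: φ = 43.5°.

|H| = 0.7252 (-2.8 dB), φ = 43.5°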